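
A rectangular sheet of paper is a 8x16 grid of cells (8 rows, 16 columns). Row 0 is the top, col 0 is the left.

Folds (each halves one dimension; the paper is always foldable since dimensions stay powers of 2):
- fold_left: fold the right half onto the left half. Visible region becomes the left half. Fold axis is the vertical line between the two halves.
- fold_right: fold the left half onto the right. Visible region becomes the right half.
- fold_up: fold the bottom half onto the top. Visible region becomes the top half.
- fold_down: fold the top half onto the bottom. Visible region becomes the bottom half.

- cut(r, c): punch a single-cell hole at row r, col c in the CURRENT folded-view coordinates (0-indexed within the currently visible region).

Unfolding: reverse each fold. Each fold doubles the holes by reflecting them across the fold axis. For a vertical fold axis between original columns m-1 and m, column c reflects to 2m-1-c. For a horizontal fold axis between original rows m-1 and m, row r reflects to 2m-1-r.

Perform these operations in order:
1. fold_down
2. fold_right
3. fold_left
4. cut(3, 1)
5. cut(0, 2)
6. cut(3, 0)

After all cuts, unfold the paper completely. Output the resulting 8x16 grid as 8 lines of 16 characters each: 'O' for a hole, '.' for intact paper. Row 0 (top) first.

Op 1 fold_down: fold axis h@4; visible region now rows[4,8) x cols[0,16) = 4x16
Op 2 fold_right: fold axis v@8; visible region now rows[4,8) x cols[8,16) = 4x8
Op 3 fold_left: fold axis v@12; visible region now rows[4,8) x cols[8,12) = 4x4
Op 4 cut(3, 1): punch at orig (7,9); cuts so far [(7, 9)]; region rows[4,8) x cols[8,12) = 4x4
Op 5 cut(0, 2): punch at orig (4,10); cuts so far [(4, 10), (7, 9)]; region rows[4,8) x cols[8,12) = 4x4
Op 6 cut(3, 0): punch at orig (7,8); cuts so far [(4, 10), (7, 8), (7, 9)]; region rows[4,8) x cols[8,12) = 4x4
Unfold 1 (reflect across v@12): 6 holes -> [(4, 10), (4, 13), (7, 8), (7, 9), (7, 14), (7, 15)]
Unfold 2 (reflect across v@8): 12 holes -> [(4, 2), (4, 5), (4, 10), (4, 13), (7, 0), (7, 1), (7, 6), (7, 7), (7, 8), (7, 9), (7, 14), (7, 15)]
Unfold 3 (reflect across h@4): 24 holes -> [(0, 0), (0, 1), (0, 6), (0, 7), (0, 8), (0, 9), (0, 14), (0, 15), (3, 2), (3, 5), (3, 10), (3, 13), (4, 2), (4, 5), (4, 10), (4, 13), (7, 0), (7, 1), (7, 6), (7, 7), (7, 8), (7, 9), (7, 14), (7, 15)]

Answer: OO....OOOO....OO
................
................
..O..O....O..O..
..O..O....O..O..
................
................
OO....OOOO....OO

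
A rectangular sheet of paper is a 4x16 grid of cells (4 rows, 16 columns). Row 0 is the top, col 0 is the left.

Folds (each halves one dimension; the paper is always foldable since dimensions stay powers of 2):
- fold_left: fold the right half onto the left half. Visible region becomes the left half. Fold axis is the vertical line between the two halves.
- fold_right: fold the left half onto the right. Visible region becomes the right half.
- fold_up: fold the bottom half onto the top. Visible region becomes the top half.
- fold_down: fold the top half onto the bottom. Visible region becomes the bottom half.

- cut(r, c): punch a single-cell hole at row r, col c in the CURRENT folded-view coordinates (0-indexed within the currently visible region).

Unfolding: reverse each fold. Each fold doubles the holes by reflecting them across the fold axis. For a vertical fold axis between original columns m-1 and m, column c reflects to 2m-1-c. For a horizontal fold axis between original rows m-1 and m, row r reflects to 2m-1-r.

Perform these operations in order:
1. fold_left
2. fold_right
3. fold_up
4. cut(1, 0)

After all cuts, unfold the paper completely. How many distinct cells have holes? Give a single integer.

Answer: 8

Derivation:
Op 1 fold_left: fold axis v@8; visible region now rows[0,4) x cols[0,8) = 4x8
Op 2 fold_right: fold axis v@4; visible region now rows[0,4) x cols[4,8) = 4x4
Op 3 fold_up: fold axis h@2; visible region now rows[0,2) x cols[4,8) = 2x4
Op 4 cut(1, 0): punch at orig (1,4); cuts so far [(1, 4)]; region rows[0,2) x cols[4,8) = 2x4
Unfold 1 (reflect across h@2): 2 holes -> [(1, 4), (2, 4)]
Unfold 2 (reflect across v@4): 4 holes -> [(1, 3), (1, 4), (2, 3), (2, 4)]
Unfold 3 (reflect across v@8): 8 holes -> [(1, 3), (1, 4), (1, 11), (1, 12), (2, 3), (2, 4), (2, 11), (2, 12)]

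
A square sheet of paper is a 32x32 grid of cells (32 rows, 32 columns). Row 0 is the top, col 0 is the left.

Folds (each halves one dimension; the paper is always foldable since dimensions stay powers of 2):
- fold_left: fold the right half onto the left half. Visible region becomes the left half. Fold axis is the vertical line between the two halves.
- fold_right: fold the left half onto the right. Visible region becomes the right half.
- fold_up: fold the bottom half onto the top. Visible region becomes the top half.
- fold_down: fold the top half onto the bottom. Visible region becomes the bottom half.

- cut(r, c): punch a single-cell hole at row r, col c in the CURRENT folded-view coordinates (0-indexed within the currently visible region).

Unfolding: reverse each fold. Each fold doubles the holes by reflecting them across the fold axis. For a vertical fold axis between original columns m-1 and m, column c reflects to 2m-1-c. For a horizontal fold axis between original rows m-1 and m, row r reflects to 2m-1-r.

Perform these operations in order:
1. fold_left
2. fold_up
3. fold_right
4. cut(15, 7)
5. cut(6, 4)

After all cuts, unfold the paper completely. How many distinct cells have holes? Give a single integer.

Op 1 fold_left: fold axis v@16; visible region now rows[0,32) x cols[0,16) = 32x16
Op 2 fold_up: fold axis h@16; visible region now rows[0,16) x cols[0,16) = 16x16
Op 3 fold_right: fold axis v@8; visible region now rows[0,16) x cols[8,16) = 16x8
Op 4 cut(15, 7): punch at orig (15,15); cuts so far [(15, 15)]; region rows[0,16) x cols[8,16) = 16x8
Op 5 cut(6, 4): punch at orig (6,12); cuts so far [(6, 12), (15, 15)]; region rows[0,16) x cols[8,16) = 16x8
Unfold 1 (reflect across v@8): 4 holes -> [(6, 3), (6, 12), (15, 0), (15, 15)]
Unfold 2 (reflect across h@16): 8 holes -> [(6, 3), (6, 12), (15, 0), (15, 15), (16, 0), (16, 15), (25, 3), (25, 12)]
Unfold 3 (reflect across v@16): 16 holes -> [(6, 3), (6, 12), (6, 19), (6, 28), (15, 0), (15, 15), (15, 16), (15, 31), (16, 0), (16, 15), (16, 16), (16, 31), (25, 3), (25, 12), (25, 19), (25, 28)]

Answer: 16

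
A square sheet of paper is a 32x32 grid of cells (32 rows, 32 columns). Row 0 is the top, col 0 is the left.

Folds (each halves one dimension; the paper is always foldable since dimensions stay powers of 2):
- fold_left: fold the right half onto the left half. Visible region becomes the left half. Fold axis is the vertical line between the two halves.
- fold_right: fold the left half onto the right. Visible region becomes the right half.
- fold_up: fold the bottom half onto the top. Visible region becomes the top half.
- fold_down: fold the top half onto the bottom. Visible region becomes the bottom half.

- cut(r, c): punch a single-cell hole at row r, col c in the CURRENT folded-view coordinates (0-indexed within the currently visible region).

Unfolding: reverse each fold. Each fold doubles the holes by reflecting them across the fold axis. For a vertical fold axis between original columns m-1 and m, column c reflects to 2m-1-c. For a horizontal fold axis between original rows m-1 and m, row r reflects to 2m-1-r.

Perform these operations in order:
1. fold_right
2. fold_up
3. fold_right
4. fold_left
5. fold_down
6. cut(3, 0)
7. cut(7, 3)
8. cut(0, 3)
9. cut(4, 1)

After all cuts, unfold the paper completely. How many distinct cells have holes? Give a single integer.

Answer: 128

Derivation:
Op 1 fold_right: fold axis v@16; visible region now rows[0,32) x cols[16,32) = 32x16
Op 2 fold_up: fold axis h@16; visible region now rows[0,16) x cols[16,32) = 16x16
Op 3 fold_right: fold axis v@24; visible region now rows[0,16) x cols[24,32) = 16x8
Op 4 fold_left: fold axis v@28; visible region now rows[0,16) x cols[24,28) = 16x4
Op 5 fold_down: fold axis h@8; visible region now rows[8,16) x cols[24,28) = 8x4
Op 6 cut(3, 0): punch at orig (11,24); cuts so far [(11, 24)]; region rows[8,16) x cols[24,28) = 8x4
Op 7 cut(7, 3): punch at orig (15,27); cuts so far [(11, 24), (15, 27)]; region rows[8,16) x cols[24,28) = 8x4
Op 8 cut(0, 3): punch at orig (8,27); cuts so far [(8, 27), (11, 24), (15, 27)]; region rows[8,16) x cols[24,28) = 8x4
Op 9 cut(4, 1): punch at orig (12,25); cuts so far [(8, 27), (11, 24), (12, 25), (15, 27)]; region rows[8,16) x cols[24,28) = 8x4
Unfold 1 (reflect across h@8): 8 holes -> [(0, 27), (3, 25), (4, 24), (7, 27), (8, 27), (11, 24), (12, 25), (15, 27)]
Unfold 2 (reflect across v@28): 16 holes -> [(0, 27), (0, 28), (3, 25), (3, 30), (4, 24), (4, 31), (7, 27), (7, 28), (8, 27), (8, 28), (11, 24), (11, 31), (12, 25), (12, 30), (15, 27), (15, 28)]
Unfold 3 (reflect across v@24): 32 holes -> [(0, 19), (0, 20), (0, 27), (0, 28), (3, 17), (3, 22), (3, 25), (3, 30), (4, 16), (4, 23), (4, 24), (4, 31), (7, 19), (7, 20), (7, 27), (7, 28), (8, 19), (8, 20), (8, 27), (8, 28), (11, 16), (11, 23), (11, 24), (11, 31), (12, 17), (12, 22), (12, 25), (12, 30), (15, 19), (15, 20), (15, 27), (15, 28)]
Unfold 4 (reflect across h@16): 64 holes -> [(0, 19), (0, 20), (0, 27), (0, 28), (3, 17), (3, 22), (3, 25), (3, 30), (4, 16), (4, 23), (4, 24), (4, 31), (7, 19), (7, 20), (7, 27), (7, 28), (8, 19), (8, 20), (8, 27), (8, 28), (11, 16), (11, 23), (11, 24), (11, 31), (12, 17), (12, 22), (12, 25), (12, 30), (15, 19), (15, 20), (15, 27), (15, 28), (16, 19), (16, 20), (16, 27), (16, 28), (19, 17), (19, 22), (19, 25), (19, 30), (20, 16), (20, 23), (20, 24), (20, 31), (23, 19), (23, 20), (23, 27), (23, 28), (24, 19), (24, 20), (24, 27), (24, 28), (27, 16), (27, 23), (27, 24), (27, 31), (28, 17), (28, 22), (28, 25), (28, 30), (31, 19), (31, 20), (31, 27), (31, 28)]
Unfold 5 (reflect across v@16): 128 holes -> [(0, 3), (0, 4), (0, 11), (0, 12), (0, 19), (0, 20), (0, 27), (0, 28), (3, 1), (3, 6), (3, 9), (3, 14), (3, 17), (3, 22), (3, 25), (3, 30), (4, 0), (4, 7), (4, 8), (4, 15), (4, 16), (4, 23), (4, 24), (4, 31), (7, 3), (7, 4), (7, 11), (7, 12), (7, 19), (7, 20), (7, 27), (7, 28), (8, 3), (8, 4), (8, 11), (8, 12), (8, 19), (8, 20), (8, 27), (8, 28), (11, 0), (11, 7), (11, 8), (11, 15), (11, 16), (11, 23), (11, 24), (11, 31), (12, 1), (12, 6), (12, 9), (12, 14), (12, 17), (12, 22), (12, 25), (12, 30), (15, 3), (15, 4), (15, 11), (15, 12), (15, 19), (15, 20), (15, 27), (15, 28), (16, 3), (16, 4), (16, 11), (16, 12), (16, 19), (16, 20), (16, 27), (16, 28), (19, 1), (19, 6), (19, 9), (19, 14), (19, 17), (19, 22), (19, 25), (19, 30), (20, 0), (20, 7), (20, 8), (20, 15), (20, 16), (20, 23), (20, 24), (20, 31), (23, 3), (23, 4), (23, 11), (23, 12), (23, 19), (23, 20), (23, 27), (23, 28), (24, 3), (24, 4), (24, 11), (24, 12), (24, 19), (24, 20), (24, 27), (24, 28), (27, 0), (27, 7), (27, 8), (27, 15), (27, 16), (27, 23), (27, 24), (27, 31), (28, 1), (28, 6), (28, 9), (28, 14), (28, 17), (28, 22), (28, 25), (28, 30), (31, 3), (31, 4), (31, 11), (31, 12), (31, 19), (31, 20), (31, 27), (31, 28)]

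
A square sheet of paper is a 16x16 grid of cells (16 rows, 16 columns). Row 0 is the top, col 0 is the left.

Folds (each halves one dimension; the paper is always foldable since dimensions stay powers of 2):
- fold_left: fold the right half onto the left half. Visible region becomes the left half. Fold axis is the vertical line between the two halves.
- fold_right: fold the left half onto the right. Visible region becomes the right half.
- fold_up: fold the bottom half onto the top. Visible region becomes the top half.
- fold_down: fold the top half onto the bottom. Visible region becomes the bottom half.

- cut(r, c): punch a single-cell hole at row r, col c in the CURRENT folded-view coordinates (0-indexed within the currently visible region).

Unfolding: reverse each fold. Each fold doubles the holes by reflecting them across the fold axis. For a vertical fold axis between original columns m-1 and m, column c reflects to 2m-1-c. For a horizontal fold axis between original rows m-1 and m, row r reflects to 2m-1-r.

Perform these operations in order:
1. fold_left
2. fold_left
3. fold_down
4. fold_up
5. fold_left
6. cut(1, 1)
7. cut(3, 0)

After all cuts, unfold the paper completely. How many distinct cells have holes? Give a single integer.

Answer: 64

Derivation:
Op 1 fold_left: fold axis v@8; visible region now rows[0,16) x cols[0,8) = 16x8
Op 2 fold_left: fold axis v@4; visible region now rows[0,16) x cols[0,4) = 16x4
Op 3 fold_down: fold axis h@8; visible region now rows[8,16) x cols[0,4) = 8x4
Op 4 fold_up: fold axis h@12; visible region now rows[8,12) x cols[0,4) = 4x4
Op 5 fold_left: fold axis v@2; visible region now rows[8,12) x cols[0,2) = 4x2
Op 6 cut(1, 1): punch at orig (9,1); cuts so far [(9, 1)]; region rows[8,12) x cols[0,2) = 4x2
Op 7 cut(3, 0): punch at orig (11,0); cuts so far [(9, 1), (11, 0)]; region rows[8,12) x cols[0,2) = 4x2
Unfold 1 (reflect across v@2): 4 holes -> [(9, 1), (9, 2), (11, 0), (11, 3)]
Unfold 2 (reflect across h@12): 8 holes -> [(9, 1), (9, 2), (11, 0), (11, 3), (12, 0), (12, 3), (14, 1), (14, 2)]
Unfold 3 (reflect across h@8): 16 holes -> [(1, 1), (1, 2), (3, 0), (3, 3), (4, 0), (4, 3), (6, 1), (6, 2), (9, 1), (9, 2), (11, 0), (11, 3), (12, 0), (12, 3), (14, 1), (14, 2)]
Unfold 4 (reflect across v@4): 32 holes -> [(1, 1), (1, 2), (1, 5), (1, 6), (3, 0), (3, 3), (3, 4), (3, 7), (4, 0), (4, 3), (4, 4), (4, 7), (6, 1), (6, 2), (6, 5), (6, 6), (9, 1), (9, 2), (9, 5), (9, 6), (11, 0), (11, 3), (11, 4), (11, 7), (12, 0), (12, 3), (12, 4), (12, 7), (14, 1), (14, 2), (14, 5), (14, 6)]
Unfold 5 (reflect across v@8): 64 holes -> [(1, 1), (1, 2), (1, 5), (1, 6), (1, 9), (1, 10), (1, 13), (1, 14), (3, 0), (3, 3), (3, 4), (3, 7), (3, 8), (3, 11), (3, 12), (3, 15), (4, 0), (4, 3), (4, 4), (4, 7), (4, 8), (4, 11), (4, 12), (4, 15), (6, 1), (6, 2), (6, 5), (6, 6), (6, 9), (6, 10), (6, 13), (6, 14), (9, 1), (9, 2), (9, 5), (9, 6), (9, 9), (9, 10), (9, 13), (9, 14), (11, 0), (11, 3), (11, 4), (11, 7), (11, 8), (11, 11), (11, 12), (11, 15), (12, 0), (12, 3), (12, 4), (12, 7), (12, 8), (12, 11), (12, 12), (12, 15), (14, 1), (14, 2), (14, 5), (14, 6), (14, 9), (14, 10), (14, 13), (14, 14)]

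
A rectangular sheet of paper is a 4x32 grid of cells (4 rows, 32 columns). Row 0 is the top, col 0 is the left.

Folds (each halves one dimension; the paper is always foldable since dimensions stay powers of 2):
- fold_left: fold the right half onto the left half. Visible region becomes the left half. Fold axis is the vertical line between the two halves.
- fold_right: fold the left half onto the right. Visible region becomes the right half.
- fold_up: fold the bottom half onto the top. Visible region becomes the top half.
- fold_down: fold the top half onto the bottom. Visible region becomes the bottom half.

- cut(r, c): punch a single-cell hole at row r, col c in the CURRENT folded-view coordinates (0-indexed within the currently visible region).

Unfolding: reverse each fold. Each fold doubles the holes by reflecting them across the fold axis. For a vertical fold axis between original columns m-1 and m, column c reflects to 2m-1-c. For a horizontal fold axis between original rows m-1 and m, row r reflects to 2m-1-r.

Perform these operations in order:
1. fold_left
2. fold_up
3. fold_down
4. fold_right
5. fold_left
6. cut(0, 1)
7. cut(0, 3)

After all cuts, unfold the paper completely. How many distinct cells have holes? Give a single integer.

Op 1 fold_left: fold axis v@16; visible region now rows[0,4) x cols[0,16) = 4x16
Op 2 fold_up: fold axis h@2; visible region now rows[0,2) x cols[0,16) = 2x16
Op 3 fold_down: fold axis h@1; visible region now rows[1,2) x cols[0,16) = 1x16
Op 4 fold_right: fold axis v@8; visible region now rows[1,2) x cols[8,16) = 1x8
Op 5 fold_left: fold axis v@12; visible region now rows[1,2) x cols[8,12) = 1x4
Op 6 cut(0, 1): punch at orig (1,9); cuts so far [(1, 9)]; region rows[1,2) x cols[8,12) = 1x4
Op 7 cut(0, 3): punch at orig (1,11); cuts so far [(1, 9), (1, 11)]; region rows[1,2) x cols[8,12) = 1x4
Unfold 1 (reflect across v@12): 4 holes -> [(1, 9), (1, 11), (1, 12), (1, 14)]
Unfold 2 (reflect across v@8): 8 holes -> [(1, 1), (1, 3), (1, 4), (1, 6), (1, 9), (1, 11), (1, 12), (1, 14)]
Unfold 3 (reflect across h@1): 16 holes -> [(0, 1), (0, 3), (0, 4), (0, 6), (0, 9), (0, 11), (0, 12), (0, 14), (1, 1), (1, 3), (1, 4), (1, 6), (1, 9), (1, 11), (1, 12), (1, 14)]
Unfold 4 (reflect across h@2): 32 holes -> [(0, 1), (0, 3), (0, 4), (0, 6), (0, 9), (0, 11), (0, 12), (0, 14), (1, 1), (1, 3), (1, 4), (1, 6), (1, 9), (1, 11), (1, 12), (1, 14), (2, 1), (2, 3), (2, 4), (2, 6), (2, 9), (2, 11), (2, 12), (2, 14), (3, 1), (3, 3), (3, 4), (3, 6), (3, 9), (3, 11), (3, 12), (3, 14)]
Unfold 5 (reflect across v@16): 64 holes -> [(0, 1), (0, 3), (0, 4), (0, 6), (0, 9), (0, 11), (0, 12), (0, 14), (0, 17), (0, 19), (0, 20), (0, 22), (0, 25), (0, 27), (0, 28), (0, 30), (1, 1), (1, 3), (1, 4), (1, 6), (1, 9), (1, 11), (1, 12), (1, 14), (1, 17), (1, 19), (1, 20), (1, 22), (1, 25), (1, 27), (1, 28), (1, 30), (2, 1), (2, 3), (2, 4), (2, 6), (2, 9), (2, 11), (2, 12), (2, 14), (2, 17), (2, 19), (2, 20), (2, 22), (2, 25), (2, 27), (2, 28), (2, 30), (3, 1), (3, 3), (3, 4), (3, 6), (3, 9), (3, 11), (3, 12), (3, 14), (3, 17), (3, 19), (3, 20), (3, 22), (3, 25), (3, 27), (3, 28), (3, 30)]

Answer: 64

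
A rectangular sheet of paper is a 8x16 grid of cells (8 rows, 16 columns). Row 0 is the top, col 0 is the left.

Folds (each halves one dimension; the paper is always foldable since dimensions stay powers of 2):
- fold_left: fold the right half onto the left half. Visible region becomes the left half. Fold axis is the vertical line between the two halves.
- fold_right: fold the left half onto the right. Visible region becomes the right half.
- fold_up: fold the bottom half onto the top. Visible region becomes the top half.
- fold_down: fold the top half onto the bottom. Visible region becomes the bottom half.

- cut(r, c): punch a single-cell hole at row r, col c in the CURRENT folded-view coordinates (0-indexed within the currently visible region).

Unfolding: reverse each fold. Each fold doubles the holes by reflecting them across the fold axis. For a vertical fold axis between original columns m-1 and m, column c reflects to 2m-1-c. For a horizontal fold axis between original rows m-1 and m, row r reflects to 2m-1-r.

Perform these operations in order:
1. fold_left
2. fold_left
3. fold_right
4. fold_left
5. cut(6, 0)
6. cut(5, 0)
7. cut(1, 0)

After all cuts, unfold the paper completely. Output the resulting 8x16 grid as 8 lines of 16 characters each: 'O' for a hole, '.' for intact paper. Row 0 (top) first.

Answer: ................
OOOOOOOOOOOOOOOO
................
................
................
OOOOOOOOOOOOOOOO
OOOOOOOOOOOOOOOO
................

Derivation:
Op 1 fold_left: fold axis v@8; visible region now rows[0,8) x cols[0,8) = 8x8
Op 2 fold_left: fold axis v@4; visible region now rows[0,8) x cols[0,4) = 8x4
Op 3 fold_right: fold axis v@2; visible region now rows[0,8) x cols[2,4) = 8x2
Op 4 fold_left: fold axis v@3; visible region now rows[0,8) x cols[2,3) = 8x1
Op 5 cut(6, 0): punch at orig (6,2); cuts so far [(6, 2)]; region rows[0,8) x cols[2,3) = 8x1
Op 6 cut(5, 0): punch at orig (5,2); cuts so far [(5, 2), (6, 2)]; region rows[0,8) x cols[2,3) = 8x1
Op 7 cut(1, 0): punch at orig (1,2); cuts so far [(1, 2), (5, 2), (6, 2)]; region rows[0,8) x cols[2,3) = 8x1
Unfold 1 (reflect across v@3): 6 holes -> [(1, 2), (1, 3), (5, 2), (5, 3), (6, 2), (6, 3)]
Unfold 2 (reflect across v@2): 12 holes -> [(1, 0), (1, 1), (1, 2), (1, 3), (5, 0), (5, 1), (5, 2), (5, 3), (6, 0), (6, 1), (6, 2), (6, 3)]
Unfold 3 (reflect across v@4): 24 holes -> [(1, 0), (1, 1), (1, 2), (1, 3), (1, 4), (1, 5), (1, 6), (1, 7), (5, 0), (5, 1), (5, 2), (5, 3), (5, 4), (5, 5), (5, 6), (5, 7), (6, 0), (6, 1), (6, 2), (6, 3), (6, 4), (6, 5), (6, 6), (6, 7)]
Unfold 4 (reflect across v@8): 48 holes -> [(1, 0), (1, 1), (1, 2), (1, 3), (1, 4), (1, 5), (1, 6), (1, 7), (1, 8), (1, 9), (1, 10), (1, 11), (1, 12), (1, 13), (1, 14), (1, 15), (5, 0), (5, 1), (5, 2), (5, 3), (5, 4), (5, 5), (5, 6), (5, 7), (5, 8), (5, 9), (5, 10), (5, 11), (5, 12), (5, 13), (5, 14), (5, 15), (6, 0), (6, 1), (6, 2), (6, 3), (6, 4), (6, 5), (6, 6), (6, 7), (6, 8), (6, 9), (6, 10), (6, 11), (6, 12), (6, 13), (6, 14), (6, 15)]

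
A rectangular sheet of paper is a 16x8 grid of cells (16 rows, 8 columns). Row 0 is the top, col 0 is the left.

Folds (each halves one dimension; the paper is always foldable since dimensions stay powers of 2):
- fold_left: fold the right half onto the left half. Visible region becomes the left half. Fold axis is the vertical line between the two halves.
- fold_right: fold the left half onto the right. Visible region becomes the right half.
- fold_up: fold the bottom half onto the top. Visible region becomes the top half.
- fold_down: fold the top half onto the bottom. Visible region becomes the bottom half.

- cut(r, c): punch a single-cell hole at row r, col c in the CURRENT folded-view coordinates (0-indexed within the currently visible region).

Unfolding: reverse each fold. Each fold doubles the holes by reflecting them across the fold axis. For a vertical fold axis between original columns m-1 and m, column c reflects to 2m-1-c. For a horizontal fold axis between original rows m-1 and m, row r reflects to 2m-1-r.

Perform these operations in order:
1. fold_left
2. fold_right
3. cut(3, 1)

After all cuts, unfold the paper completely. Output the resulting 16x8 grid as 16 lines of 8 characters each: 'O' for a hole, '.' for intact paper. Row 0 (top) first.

Answer: ........
........
........
O..OO..O
........
........
........
........
........
........
........
........
........
........
........
........

Derivation:
Op 1 fold_left: fold axis v@4; visible region now rows[0,16) x cols[0,4) = 16x4
Op 2 fold_right: fold axis v@2; visible region now rows[0,16) x cols[2,4) = 16x2
Op 3 cut(3, 1): punch at orig (3,3); cuts so far [(3, 3)]; region rows[0,16) x cols[2,4) = 16x2
Unfold 1 (reflect across v@2): 2 holes -> [(3, 0), (3, 3)]
Unfold 2 (reflect across v@4): 4 holes -> [(3, 0), (3, 3), (3, 4), (3, 7)]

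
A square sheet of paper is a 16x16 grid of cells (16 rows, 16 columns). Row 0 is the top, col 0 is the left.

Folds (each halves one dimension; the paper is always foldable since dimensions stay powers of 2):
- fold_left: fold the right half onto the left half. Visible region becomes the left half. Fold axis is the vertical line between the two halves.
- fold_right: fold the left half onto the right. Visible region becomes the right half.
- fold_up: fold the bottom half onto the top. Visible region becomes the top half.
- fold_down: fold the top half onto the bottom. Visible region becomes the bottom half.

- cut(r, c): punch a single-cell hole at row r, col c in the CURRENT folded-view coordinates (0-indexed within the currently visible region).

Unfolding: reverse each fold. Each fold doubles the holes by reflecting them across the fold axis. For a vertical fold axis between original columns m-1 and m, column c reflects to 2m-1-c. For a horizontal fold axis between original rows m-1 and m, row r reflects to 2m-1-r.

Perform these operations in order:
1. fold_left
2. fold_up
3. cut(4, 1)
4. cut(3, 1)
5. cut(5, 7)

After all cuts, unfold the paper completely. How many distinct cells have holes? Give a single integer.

Answer: 12

Derivation:
Op 1 fold_left: fold axis v@8; visible region now rows[0,16) x cols[0,8) = 16x8
Op 2 fold_up: fold axis h@8; visible region now rows[0,8) x cols[0,8) = 8x8
Op 3 cut(4, 1): punch at orig (4,1); cuts so far [(4, 1)]; region rows[0,8) x cols[0,8) = 8x8
Op 4 cut(3, 1): punch at orig (3,1); cuts so far [(3, 1), (4, 1)]; region rows[0,8) x cols[0,8) = 8x8
Op 5 cut(5, 7): punch at orig (5,7); cuts so far [(3, 1), (4, 1), (5, 7)]; region rows[0,8) x cols[0,8) = 8x8
Unfold 1 (reflect across h@8): 6 holes -> [(3, 1), (4, 1), (5, 7), (10, 7), (11, 1), (12, 1)]
Unfold 2 (reflect across v@8): 12 holes -> [(3, 1), (3, 14), (4, 1), (4, 14), (5, 7), (5, 8), (10, 7), (10, 8), (11, 1), (11, 14), (12, 1), (12, 14)]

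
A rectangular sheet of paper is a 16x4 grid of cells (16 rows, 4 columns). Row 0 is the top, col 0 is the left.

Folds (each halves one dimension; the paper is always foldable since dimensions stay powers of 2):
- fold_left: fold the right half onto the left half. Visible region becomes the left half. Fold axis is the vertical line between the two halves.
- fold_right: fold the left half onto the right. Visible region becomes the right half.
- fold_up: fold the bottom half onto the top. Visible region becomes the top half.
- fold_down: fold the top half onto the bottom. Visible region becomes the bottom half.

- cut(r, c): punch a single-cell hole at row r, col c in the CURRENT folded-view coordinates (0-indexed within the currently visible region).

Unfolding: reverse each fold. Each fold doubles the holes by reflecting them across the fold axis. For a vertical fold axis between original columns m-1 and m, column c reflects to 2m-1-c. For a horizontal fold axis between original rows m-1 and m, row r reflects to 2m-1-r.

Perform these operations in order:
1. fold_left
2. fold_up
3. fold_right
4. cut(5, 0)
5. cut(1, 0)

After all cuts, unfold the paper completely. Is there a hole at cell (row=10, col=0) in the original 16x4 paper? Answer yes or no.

Answer: yes

Derivation:
Op 1 fold_left: fold axis v@2; visible region now rows[0,16) x cols[0,2) = 16x2
Op 2 fold_up: fold axis h@8; visible region now rows[0,8) x cols[0,2) = 8x2
Op 3 fold_right: fold axis v@1; visible region now rows[0,8) x cols[1,2) = 8x1
Op 4 cut(5, 0): punch at orig (5,1); cuts so far [(5, 1)]; region rows[0,8) x cols[1,2) = 8x1
Op 5 cut(1, 0): punch at orig (1,1); cuts so far [(1, 1), (5, 1)]; region rows[0,8) x cols[1,2) = 8x1
Unfold 1 (reflect across v@1): 4 holes -> [(1, 0), (1, 1), (5, 0), (5, 1)]
Unfold 2 (reflect across h@8): 8 holes -> [(1, 0), (1, 1), (5, 0), (5, 1), (10, 0), (10, 1), (14, 0), (14, 1)]
Unfold 3 (reflect across v@2): 16 holes -> [(1, 0), (1, 1), (1, 2), (1, 3), (5, 0), (5, 1), (5, 2), (5, 3), (10, 0), (10, 1), (10, 2), (10, 3), (14, 0), (14, 1), (14, 2), (14, 3)]
Holes: [(1, 0), (1, 1), (1, 2), (1, 3), (5, 0), (5, 1), (5, 2), (5, 3), (10, 0), (10, 1), (10, 2), (10, 3), (14, 0), (14, 1), (14, 2), (14, 3)]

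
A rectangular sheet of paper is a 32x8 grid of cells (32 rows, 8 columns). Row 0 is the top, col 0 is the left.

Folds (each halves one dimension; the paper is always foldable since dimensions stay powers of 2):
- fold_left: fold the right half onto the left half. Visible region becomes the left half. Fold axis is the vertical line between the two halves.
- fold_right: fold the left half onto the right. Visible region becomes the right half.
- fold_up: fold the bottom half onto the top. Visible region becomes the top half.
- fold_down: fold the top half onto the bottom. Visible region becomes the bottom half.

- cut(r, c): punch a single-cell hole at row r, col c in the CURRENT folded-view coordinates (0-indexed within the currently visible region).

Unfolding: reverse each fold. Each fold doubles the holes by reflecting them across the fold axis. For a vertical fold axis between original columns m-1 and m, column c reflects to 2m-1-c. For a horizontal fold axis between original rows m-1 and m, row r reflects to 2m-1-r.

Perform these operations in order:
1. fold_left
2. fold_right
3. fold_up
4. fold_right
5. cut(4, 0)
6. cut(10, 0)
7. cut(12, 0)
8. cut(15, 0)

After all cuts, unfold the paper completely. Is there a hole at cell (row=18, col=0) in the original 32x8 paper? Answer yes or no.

Answer: no

Derivation:
Op 1 fold_left: fold axis v@4; visible region now rows[0,32) x cols[0,4) = 32x4
Op 2 fold_right: fold axis v@2; visible region now rows[0,32) x cols[2,4) = 32x2
Op 3 fold_up: fold axis h@16; visible region now rows[0,16) x cols[2,4) = 16x2
Op 4 fold_right: fold axis v@3; visible region now rows[0,16) x cols[3,4) = 16x1
Op 5 cut(4, 0): punch at orig (4,3); cuts so far [(4, 3)]; region rows[0,16) x cols[3,4) = 16x1
Op 6 cut(10, 0): punch at orig (10,3); cuts so far [(4, 3), (10, 3)]; region rows[0,16) x cols[3,4) = 16x1
Op 7 cut(12, 0): punch at orig (12,3); cuts so far [(4, 3), (10, 3), (12, 3)]; region rows[0,16) x cols[3,4) = 16x1
Op 8 cut(15, 0): punch at orig (15,3); cuts so far [(4, 3), (10, 3), (12, 3), (15, 3)]; region rows[0,16) x cols[3,4) = 16x1
Unfold 1 (reflect across v@3): 8 holes -> [(4, 2), (4, 3), (10, 2), (10, 3), (12, 2), (12, 3), (15, 2), (15, 3)]
Unfold 2 (reflect across h@16): 16 holes -> [(4, 2), (4, 3), (10, 2), (10, 3), (12, 2), (12, 3), (15, 2), (15, 3), (16, 2), (16, 3), (19, 2), (19, 3), (21, 2), (21, 3), (27, 2), (27, 3)]
Unfold 3 (reflect across v@2): 32 holes -> [(4, 0), (4, 1), (4, 2), (4, 3), (10, 0), (10, 1), (10, 2), (10, 3), (12, 0), (12, 1), (12, 2), (12, 3), (15, 0), (15, 1), (15, 2), (15, 3), (16, 0), (16, 1), (16, 2), (16, 3), (19, 0), (19, 1), (19, 2), (19, 3), (21, 0), (21, 1), (21, 2), (21, 3), (27, 0), (27, 1), (27, 2), (27, 3)]
Unfold 4 (reflect across v@4): 64 holes -> [(4, 0), (4, 1), (4, 2), (4, 3), (4, 4), (4, 5), (4, 6), (4, 7), (10, 0), (10, 1), (10, 2), (10, 3), (10, 4), (10, 5), (10, 6), (10, 7), (12, 0), (12, 1), (12, 2), (12, 3), (12, 4), (12, 5), (12, 6), (12, 7), (15, 0), (15, 1), (15, 2), (15, 3), (15, 4), (15, 5), (15, 6), (15, 7), (16, 0), (16, 1), (16, 2), (16, 3), (16, 4), (16, 5), (16, 6), (16, 7), (19, 0), (19, 1), (19, 2), (19, 3), (19, 4), (19, 5), (19, 6), (19, 7), (21, 0), (21, 1), (21, 2), (21, 3), (21, 4), (21, 5), (21, 6), (21, 7), (27, 0), (27, 1), (27, 2), (27, 3), (27, 4), (27, 5), (27, 6), (27, 7)]
Holes: [(4, 0), (4, 1), (4, 2), (4, 3), (4, 4), (4, 5), (4, 6), (4, 7), (10, 0), (10, 1), (10, 2), (10, 3), (10, 4), (10, 5), (10, 6), (10, 7), (12, 0), (12, 1), (12, 2), (12, 3), (12, 4), (12, 5), (12, 6), (12, 7), (15, 0), (15, 1), (15, 2), (15, 3), (15, 4), (15, 5), (15, 6), (15, 7), (16, 0), (16, 1), (16, 2), (16, 3), (16, 4), (16, 5), (16, 6), (16, 7), (19, 0), (19, 1), (19, 2), (19, 3), (19, 4), (19, 5), (19, 6), (19, 7), (21, 0), (21, 1), (21, 2), (21, 3), (21, 4), (21, 5), (21, 6), (21, 7), (27, 0), (27, 1), (27, 2), (27, 3), (27, 4), (27, 5), (27, 6), (27, 7)]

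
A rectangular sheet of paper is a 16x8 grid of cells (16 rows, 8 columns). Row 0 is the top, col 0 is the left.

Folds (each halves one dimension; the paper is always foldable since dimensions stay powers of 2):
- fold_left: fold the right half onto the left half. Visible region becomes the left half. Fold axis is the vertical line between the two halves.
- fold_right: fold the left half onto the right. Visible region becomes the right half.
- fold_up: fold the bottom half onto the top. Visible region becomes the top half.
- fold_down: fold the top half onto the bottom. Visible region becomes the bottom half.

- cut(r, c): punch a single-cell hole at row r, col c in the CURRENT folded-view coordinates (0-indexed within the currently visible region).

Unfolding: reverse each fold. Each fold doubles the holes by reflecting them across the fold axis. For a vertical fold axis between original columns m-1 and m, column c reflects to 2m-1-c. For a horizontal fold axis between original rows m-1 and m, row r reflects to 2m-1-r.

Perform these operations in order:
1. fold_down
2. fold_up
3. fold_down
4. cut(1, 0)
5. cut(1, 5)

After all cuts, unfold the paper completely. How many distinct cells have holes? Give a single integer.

Op 1 fold_down: fold axis h@8; visible region now rows[8,16) x cols[0,8) = 8x8
Op 2 fold_up: fold axis h@12; visible region now rows[8,12) x cols[0,8) = 4x8
Op 3 fold_down: fold axis h@10; visible region now rows[10,12) x cols[0,8) = 2x8
Op 4 cut(1, 0): punch at orig (11,0); cuts so far [(11, 0)]; region rows[10,12) x cols[0,8) = 2x8
Op 5 cut(1, 5): punch at orig (11,5); cuts so far [(11, 0), (11, 5)]; region rows[10,12) x cols[0,8) = 2x8
Unfold 1 (reflect across h@10): 4 holes -> [(8, 0), (8, 5), (11, 0), (11, 5)]
Unfold 2 (reflect across h@12): 8 holes -> [(8, 0), (8, 5), (11, 0), (11, 5), (12, 0), (12, 5), (15, 0), (15, 5)]
Unfold 3 (reflect across h@8): 16 holes -> [(0, 0), (0, 5), (3, 0), (3, 5), (4, 0), (4, 5), (7, 0), (7, 5), (8, 0), (8, 5), (11, 0), (11, 5), (12, 0), (12, 5), (15, 0), (15, 5)]

Answer: 16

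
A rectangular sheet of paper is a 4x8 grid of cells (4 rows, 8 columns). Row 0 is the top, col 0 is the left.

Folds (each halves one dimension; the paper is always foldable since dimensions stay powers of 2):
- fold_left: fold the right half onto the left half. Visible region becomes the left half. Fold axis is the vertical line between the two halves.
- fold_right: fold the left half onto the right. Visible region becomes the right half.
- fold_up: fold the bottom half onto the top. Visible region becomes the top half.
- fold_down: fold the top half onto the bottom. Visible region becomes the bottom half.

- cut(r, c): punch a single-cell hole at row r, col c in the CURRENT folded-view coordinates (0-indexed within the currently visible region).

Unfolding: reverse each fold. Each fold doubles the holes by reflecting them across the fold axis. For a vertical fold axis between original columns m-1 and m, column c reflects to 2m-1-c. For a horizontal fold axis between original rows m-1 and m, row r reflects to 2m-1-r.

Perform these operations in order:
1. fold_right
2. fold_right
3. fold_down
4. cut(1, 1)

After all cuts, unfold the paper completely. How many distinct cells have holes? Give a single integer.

Op 1 fold_right: fold axis v@4; visible region now rows[0,4) x cols[4,8) = 4x4
Op 2 fold_right: fold axis v@6; visible region now rows[0,4) x cols[6,8) = 4x2
Op 3 fold_down: fold axis h@2; visible region now rows[2,4) x cols[6,8) = 2x2
Op 4 cut(1, 1): punch at orig (3,7); cuts so far [(3, 7)]; region rows[2,4) x cols[6,8) = 2x2
Unfold 1 (reflect across h@2): 2 holes -> [(0, 7), (3, 7)]
Unfold 2 (reflect across v@6): 4 holes -> [(0, 4), (0, 7), (3, 4), (3, 7)]
Unfold 3 (reflect across v@4): 8 holes -> [(0, 0), (0, 3), (0, 4), (0, 7), (3, 0), (3, 3), (3, 4), (3, 7)]

Answer: 8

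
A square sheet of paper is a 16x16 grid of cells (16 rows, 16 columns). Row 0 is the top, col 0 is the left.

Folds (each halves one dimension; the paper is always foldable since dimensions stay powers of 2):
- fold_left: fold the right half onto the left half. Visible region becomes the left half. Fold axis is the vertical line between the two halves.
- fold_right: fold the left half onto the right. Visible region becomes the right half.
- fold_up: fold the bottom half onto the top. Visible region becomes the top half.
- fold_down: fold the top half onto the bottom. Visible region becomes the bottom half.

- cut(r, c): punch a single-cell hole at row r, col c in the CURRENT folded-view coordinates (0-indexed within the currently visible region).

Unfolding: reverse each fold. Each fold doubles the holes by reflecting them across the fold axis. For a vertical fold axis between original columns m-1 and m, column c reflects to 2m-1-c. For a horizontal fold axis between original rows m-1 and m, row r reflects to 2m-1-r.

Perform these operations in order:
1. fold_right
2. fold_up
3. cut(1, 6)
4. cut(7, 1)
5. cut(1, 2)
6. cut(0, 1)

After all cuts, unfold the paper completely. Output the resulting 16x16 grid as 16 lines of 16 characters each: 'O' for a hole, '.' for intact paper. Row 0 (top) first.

Answer: ......O..O......
.O...O....O...O.
................
................
................
................
................
......O..O......
......O..O......
................
................
................
................
................
.O...O....O...O.
......O..O......

Derivation:
Op 1 fold_right: fold axis v@8; visible region now rows[0,16) x cols[8,16) = 16x8
Op 2 fold_up: fold axis h@8; visible region now rows[0,8) x cols[8,16) = 8x8
Op 3 cut(1, 6): punch at orig (1,14); cuts so far [(1, 14)]; region rows[0,8) x cols[8,16) = 8x8
Op 4 cut(7, 1): punch at orig (7,9); cuts so far [(1, 14), (7, 9)]; region rows[0,8) x cols[8,16) = 8x8
Op 5 cut(1, 2): punch at orig (1,10); cuts so far [(1, 10), (1, 14), (7, 9)]; region rows[0,8) x cols[8,16) = 8x8
Op 6 cut(0, 1): punch at orig (0,9); cuts so far [(0, 9), (1, 10), (1, 14), (7, 9)]; region rows[0,8) x cols[8,16) = 8x8
Unfold 1 (reflect across h@8): 8 holes -> [(0, 9), (1, 10), (1, 14), (7, 9), (8, 9), (14, 10), (14, 14), (15, 9)]
Unfold 2 (reflect across v@8): 16 holes -> [(0, 6), (0, 9), (1, 1), (1, 5), (1, 10), (1, 14), (7, 6), (7, 9), (8, 6), (8, 9), (14, 1), (14, 5), (14, 10), (14, 14), (15, 6), (15, 9)]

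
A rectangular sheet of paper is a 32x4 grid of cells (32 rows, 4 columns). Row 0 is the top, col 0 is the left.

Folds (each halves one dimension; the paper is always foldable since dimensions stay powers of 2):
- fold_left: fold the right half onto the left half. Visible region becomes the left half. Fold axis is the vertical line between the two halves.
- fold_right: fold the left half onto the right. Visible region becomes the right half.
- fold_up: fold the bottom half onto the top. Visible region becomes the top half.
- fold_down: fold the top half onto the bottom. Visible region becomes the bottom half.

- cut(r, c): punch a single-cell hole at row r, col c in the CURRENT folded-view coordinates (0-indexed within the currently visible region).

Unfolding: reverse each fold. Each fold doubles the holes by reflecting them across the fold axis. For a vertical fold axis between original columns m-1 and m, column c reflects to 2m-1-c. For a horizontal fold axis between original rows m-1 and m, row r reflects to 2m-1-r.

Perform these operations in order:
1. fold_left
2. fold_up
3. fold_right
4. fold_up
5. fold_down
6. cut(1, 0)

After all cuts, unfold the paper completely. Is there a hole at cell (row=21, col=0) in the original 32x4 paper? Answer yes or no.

Op 1 fold_left: fold axis v@2; visible region now rows[0,32) x cols[0,2) = 32x2
Op 2 fold_up: fold axis h@16; visible region now rows[0,16) x cols[0,2) = 16x2
Op 3 fold_right: fold axis v@1; visible region now rows[0,16) x cols[1,2) = 16x1
Op 4 fold_up: fold axis h@8; visible region now rows[0,8) x cols[1,2) = 8x1
Op 5 fold_down: fold axis h@4; visible region now rows[4,8) x cols[1,2) = 4x1
Op 6 cut(1, 0): punch at orig (5,1); cuts so far [(5, 1)]; region rows[4,8) x cols[1,2) = 4x1
Unfold 1 (reflect across h@4): 2 holes -> [(2, 1), (5, 1)]
Unfold 2 (reflect across h@8): 4 holes -> [(2, 1), (5, 1), (10, 1), (13, 1)]
Unfold 3 (reflect across v@1): 8 holes -> [(2, 0), (2, 1), (5, 0), (5, 1), (10, 0), (10, 1), (13, 0), (13, 1)]
Unfold 4 (reflect across h@16): 16 holes -> [(2, 0), (2, 1), (5, 0), (5, 1), (10, 0), (10, 1), (13, 0), (13, 1), (18, 0), (18, 1), (21, 0), (21, 1), (26, 0), (26, 1), (29, 0), (29, 1)]
Unfold 5 (reflect across v@2): 32 holes -> [(2, 0), (2, 1), (2, 2), (2, 3), (5, 0), (5, 1), (5, 2), (5, 3), (10, 0), (10, 1), (10, 2), (10, 3), (13, 0), (13, 1), (13, 2), (13, 3), (18, 0), (18, 1), (18, 2), (18, 3), (21, 0), (21, 1), (21, 2), (21, 3), (26, 0), (26, 1), (26, 2), (26, 3), (29, 0), (29, 1), (29, 2), (29, 3)]
Holes: [(2, 0), (2, 1), (2, 2), (2, 3), (5, 0), (5, 1), (5, 2), (5, 3), (10, 0), (10, 1), (10, 2), (10, 3), (13, 0), (13, 1), (13, 2), (13, 3), (18, 0), (18, 1), (18, 2), (18, 3), (21, 0), (21, 1), (21, 2), (21, 3), (26, 0), (26, 1), (26, 2), (26, 3), (29, 0), (29, 1), (29, 2), (29, 3)]

Answer: yes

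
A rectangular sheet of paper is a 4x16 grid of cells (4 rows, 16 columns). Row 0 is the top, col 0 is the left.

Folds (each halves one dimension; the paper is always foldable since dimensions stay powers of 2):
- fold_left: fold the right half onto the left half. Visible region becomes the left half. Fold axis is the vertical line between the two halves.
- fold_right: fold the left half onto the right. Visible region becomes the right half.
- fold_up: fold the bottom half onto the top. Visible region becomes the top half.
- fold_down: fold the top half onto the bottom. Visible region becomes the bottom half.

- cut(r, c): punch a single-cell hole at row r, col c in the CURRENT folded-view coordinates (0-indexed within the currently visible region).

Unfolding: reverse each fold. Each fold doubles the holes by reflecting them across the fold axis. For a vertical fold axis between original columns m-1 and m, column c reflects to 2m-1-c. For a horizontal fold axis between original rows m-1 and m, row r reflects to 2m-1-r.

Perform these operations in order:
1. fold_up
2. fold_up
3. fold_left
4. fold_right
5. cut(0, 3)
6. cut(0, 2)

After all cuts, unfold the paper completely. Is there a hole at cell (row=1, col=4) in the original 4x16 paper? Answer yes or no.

Op 1 fold_up: fold axis h@2; visible region now rows[0,2) x cols[0,16) = 2x16
Op 2 fold_up: fold axis h@1; visible region now rows[0,1) x cols[0,16) = 1x16
Op 3 fold_left: fold axis v@8; visible region now rows[0,1) x cols[0,8) = 1x8
Op 4 fold_right: fold axis v@4; visible region now rows[0,1) x cols[4,8) = 1x4
Op 5 cut(0, 3): punch at orig (0,7); cuts so far [(0, 7)]; region rows[0,1) x cols[4,8) = 1x4
Op 6 cut(0, 2): punch at orig (0,6); cuts so far [(0, 6), (0, 7)]; region rows[0,1) x cols[4,8) = 1x4
Unfold 1 (reflect across v@4): 4 holes -> [(0, 0), (0, 1), (0, 6), (0, 7)]
Unfold 2 (reflect across v@8): 8 holes -> [(0, 0), (0, 1), (0, 6), (0, 7), (0, 8), (0, 9), (0, 14), (0, 15)]
Unfold 3 (reflect across h@1): 16 holes -> [(0, 0), (0, 1), (0, 6), (0, 7), (0, 8), (0, 9), (0, 14), (0, 15), (1, 0), (1, 1), (1, 6), (1, 7), (1, 8), (1, 9), (1, 14), (1, 15)]
Unfold 4 (reflect across h@2): 32 holes -> [(0, 0), (0, 1), (0, 6), (0, 7), (0, 8), (0, 9), (0, 14), (0, 15), (1, 0), (1, 1), (1, 6), (1, 7), (1, 8), (1, 9), (1, 14), (1, 15), (2, 0), (2, 1), (2, 6), (2, 7), (2, 8), (2, 9), (2, 14), (2, 15), (3, 0), (3, 1), (3, 6), (3, 7), (3, 8), (3, 9), (3, 14), (3, 15)]
Holes: [(0, 0), (0, 1), (0, 6), (0, 7), (0, 8), (0, 9), (0, 14), (0, 15), (1, 0), (1, 1), (1, 6), (1, 7), (1, 8), (1, 9), (1, 14), (1, 15), (2, 0), (2, 1), (2, 6), (2, 7), (2, 8), (2, 9), (2, 14), (2, 15), (3, 0), (3, 1), (3, 6), (3, 7), (3, 8), (3, 9), (3, 14), (3, 15)]

Answer: no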